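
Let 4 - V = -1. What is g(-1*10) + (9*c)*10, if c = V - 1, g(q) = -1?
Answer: 359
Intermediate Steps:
V = 5 (V = 4 - 1*(-1) = 4 + 1 = 5)
c = 4 (c = 5 - 1 = 4)
g(-1*10) + (9*c)*10 = -1 + (9*4)*10 = -1 + 36*10 = -1 + 360 = 359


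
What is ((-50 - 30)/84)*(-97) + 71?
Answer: 3431/21 ≈ 163.38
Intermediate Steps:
((-50 - 30)/84)*(-97) + 71 = -80*1/84*(-97) + 71 = -20/21*(-97) + 71 = 1940/21 + 71 = 3431/21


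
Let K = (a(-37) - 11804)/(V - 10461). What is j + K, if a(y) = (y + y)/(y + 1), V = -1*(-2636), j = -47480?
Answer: -1337469113/28170 ≈ -47479.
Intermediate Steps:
V = 2636
a(y) = 2*y/(1 + y) (a(y) = (2*y)/(1 + y) = 2*y/(1 + y))
K = 42487/28170 (K = (2*(-37)/(1 - 37) - 11804)/(2636 - 10461) = (2*(-37)/(-36) - 11804)/(-7825) = (2*(-37)*(-1/36) - 11804)*(-1/7825) = (37/18 - 11804)*(-1/7825) = -212435/18*(-1/7825) = 42487/28170 ≈ 1.5082)
j + K = -47480 + 42487/28170 = -1337469113/28170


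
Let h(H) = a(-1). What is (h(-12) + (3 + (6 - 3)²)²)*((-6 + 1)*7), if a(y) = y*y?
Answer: -5075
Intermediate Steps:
a(y) = y²
h(H) = 1 (h(H) = (-1)² = 1)
(h(-12) + (3 + (6 - 3)²)²)*((-6 + 1)*7) = (1 + (3 + (6 - 3)²)²)*((-6 + 1)*7) = (1 + (3 + 3²)²)*(-5*7) = (1 + (3 + 9)²)*(-35) = (1 + 12²)*(-35) = (1 + 144)*(-35) = 145*(-35) = -5075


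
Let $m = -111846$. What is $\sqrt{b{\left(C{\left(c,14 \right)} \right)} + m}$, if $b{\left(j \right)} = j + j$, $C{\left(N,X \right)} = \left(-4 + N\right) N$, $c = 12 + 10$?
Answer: $i \sqrt{111054} \approx 333.25 i$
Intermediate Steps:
$c = 22$
$C{\left(N,X \right)} = N \left(-4 + N\right)$
$b{\left(j \right)} = 2 j$
$\sqrt{b{\left(C{\left(c,14 \right)} \right)} + m} = \sqrt{2 \cdot 22 \left(-4 + 22\right) - 111846} = \sqrt{2 \cdot 22 \cdot 18 - 111846} = \sqrt{2 \cdot 396 - 111846} = \sqrt{792 - 111846} = \sqrt{-111054} = i \sqrt{111054}$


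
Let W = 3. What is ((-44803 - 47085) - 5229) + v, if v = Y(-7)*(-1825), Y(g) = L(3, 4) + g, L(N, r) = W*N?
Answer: -100767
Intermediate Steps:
L(N, r) = 3*N
Y(g) = 9 + g (Y(g) = 3*3 + g = 9 + g)
v = -3650 (v = (9 - 7)*(-1825) = 2*(-1825) = -3650)
((-44803 - 47085) - 5229) + v = ((-44803 - 47085) - 5229) - 3650 = (-91888 - 5229) - 3650 = -97117 - 3650 = -100767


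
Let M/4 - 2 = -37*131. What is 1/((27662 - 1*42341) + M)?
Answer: -1/34059 ≈ -2.9361e-5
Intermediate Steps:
M = -19380 (M = 8 + 4*(-37*131) = 8 + 4*(-4847) = 8 - 19388 = -19380)
1/((27662 - 1*42341) + M) = 1/((27662 - 1*42341) - 19380) = 1/((27662 - 42341) - 19380) = 1/(-14679 - 19380) = 1/(-34059) = -1/34059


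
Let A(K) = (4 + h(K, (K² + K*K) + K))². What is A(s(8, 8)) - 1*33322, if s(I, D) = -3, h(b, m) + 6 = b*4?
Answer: -33126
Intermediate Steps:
h(b, m) = -6 + 4*b (h(b, m) = -6 + b*4 = -6 + 4*b)
A(K) = (-2 + 4*K)² (A(K) = (4 + (-6 + 4*K))² = (-2 + 4*K)²)
A(s(8, 8)) - 1*33322 = 4*(-1 + 2*(-3))² - 1*33322 = 4*(-1 - 6)² - 33322 = 4*(-7)² - 33322 = 4*49 - 33322 = 196 - 33322 = -33126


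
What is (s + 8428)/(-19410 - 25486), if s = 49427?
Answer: -57855/44896 ≈ -1.2886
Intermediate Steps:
(s + 8428)/(-19410 - 25486) = (49427 + 8428)/(-19410 - 25486) = 57855/(-44896) = 57855*(-1/44896) = -57855/44896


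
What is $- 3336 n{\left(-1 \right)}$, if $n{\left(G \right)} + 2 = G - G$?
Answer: $6672$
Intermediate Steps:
$n{\left(G \right)} = -2$ ($n{\left(G \right)} = -2 + \left(G - G\right) = -2 + 0 = -2$)
$- 3336 n{\left(-1 \right)} = \left(-3336\right) \left(-2\right) = 6672$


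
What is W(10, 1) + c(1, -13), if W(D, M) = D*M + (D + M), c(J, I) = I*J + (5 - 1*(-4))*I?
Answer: -109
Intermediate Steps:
c(J, I) = 9*I + I*J (c(J, I) = I*J + (5 + 4)*I = I*J + 9*I = 9*I + I*J)
W(D, M) = D + M + D*M
W(10, 1) + c(1, -13) = (10 + 1 + 10*1) - 13*(9 + 1) = (10 + 1 + 10) - 13*10 = 21 - 130 = -109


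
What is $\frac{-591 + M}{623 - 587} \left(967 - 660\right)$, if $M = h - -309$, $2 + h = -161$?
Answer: $- \frac{136615}{36} \approx -3794.9$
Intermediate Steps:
$h = -163$ ($h = -2 - 161 = -163$)
$M = 146$ ($M = -163 - -309 = -163 + 309 = 146$)
$\frac{-591 + M}{623 - 587} \left(967 - 660\right) = \frac{-591 + 146}{623 - 587} \left(967 - 660\right) = - \frac{445}{36} \cdot 307 = \left(-445\right) \frac{1}{36} \cdot 307 = \left(- \frac{445}{36}\right) 307 = - \frac{136615}{36}$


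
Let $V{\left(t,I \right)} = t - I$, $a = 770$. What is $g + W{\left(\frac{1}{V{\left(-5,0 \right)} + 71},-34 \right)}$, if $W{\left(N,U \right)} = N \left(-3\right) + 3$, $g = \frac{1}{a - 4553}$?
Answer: $\frac{245873}{83226} \approx 2.9543$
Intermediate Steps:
$g = - \frac{1}{3783}$ ($g = \frac{1}{770 - 4553} = \frac{1}{-3783} = - \frac{1}{3783} \approx -0.00026434$)
$W{\left(N,U \right)} = 3 - 3 N$ ($W{\left(N,U \right)} = - 3 N + 3 = 3 - 3 N$)
$g + W{\left(\frac{1}{V{\left(-5,0 \right)} + 71},-34 \right)} = - \frac{1}{3783} + \left(3 - \frac{3}{\left(-5 - 0\right) + 71}\right) = - \frac{1}{3783} + \left(3 - \frac{3}{\left(-5 + 0\right) + 71}\right) = - \frac{1}{3783} + \left(3 - \frac{3}{-5 + 71}\right) = - \frac{1}{3783} + \left(3 - \frac{3}{66}\right) = - \frac{1}{3783} + \left(3 - \frac{1}{22}\right) = - \frac{1}{3783} + \frac{65}{22} = \frac{245873}{83226}$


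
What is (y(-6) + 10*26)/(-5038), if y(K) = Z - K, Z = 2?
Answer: -134/2519 ≈ -0.053196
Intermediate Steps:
y(K) = 2 - K
(y(-6) + 10*26)/(-5038) = ((2 - 1*(-6)) + 10*26)/(-5038) = ((2 + 6) + 260)*(-1/5038) = (8 + 260)*(-1/5038) = 268*(-1/5038) = -134/2519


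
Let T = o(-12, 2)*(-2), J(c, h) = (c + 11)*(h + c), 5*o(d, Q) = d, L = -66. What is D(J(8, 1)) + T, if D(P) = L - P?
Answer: -1161/5 ≈ -232.20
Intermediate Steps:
o(d, Q) = d/5
J(c, h) = (11 + c)*(c + h)
D(P) = -66 - P
T = 24/5 (T = ((⅕)*(-12))*(-2) = -12/5*(-2) = 24/5 ≈ 4.8000)
D(J(8, 1)) + T = (-66 - (8² + 11*8 + 11*1 + 8*1)) + 24/5 = (-66 - (64 + 88 + 11 + 8)) + 24/5 = (-66 - 1*171) + 24/5 = (-66 - 171) + 24/5 = -237 + 24/5 = -1161/5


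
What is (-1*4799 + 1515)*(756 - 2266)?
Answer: 4958840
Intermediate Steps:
(-1*4799 + 1515)*(756 - 2266) = (-4799 + 1515)*(-1510) = -3284*(-1510) = 4958840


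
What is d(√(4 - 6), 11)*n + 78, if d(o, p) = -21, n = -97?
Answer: 2115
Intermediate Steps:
d(√(4 - 6), 11)*n + 78 = -21*(-97) + 78 = 2037 + 78 = 2115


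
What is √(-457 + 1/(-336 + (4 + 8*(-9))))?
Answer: I*√18647529/202 ≈ 21.378*I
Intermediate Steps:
√(-457 + 1/(-336 + (4 + 8*(-9)))) = √(-457 + 1/(-336 + (4 - 72))) = √(-457 + 1/(-336 - 68)) = √(-457 + 1/(-404)) = √(-457 - 1/404) = √(-184629/404) = I*√18647529/202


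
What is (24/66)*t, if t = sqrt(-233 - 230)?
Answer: 4*I*sqrt(463)/11 ≈ 7.8245*I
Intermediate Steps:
t = I*sqrt(463) (t = sqrt(-463) = I*sqrt(463) ≈ 21.517*I)
(24/66)*t = (24/66)*(I*sqrt(463)) = (24*(1/66))*(I*sqrt(463)) = 4*(I*sqrt(463))/11 = 4*I*sqrt(463)/11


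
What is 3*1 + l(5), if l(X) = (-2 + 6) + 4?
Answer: 11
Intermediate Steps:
l(X) = 8 (l(X) = 4 + 4 = 8)
3*1 + l(5) = 3*1 + 8 = 3 + 8 = 11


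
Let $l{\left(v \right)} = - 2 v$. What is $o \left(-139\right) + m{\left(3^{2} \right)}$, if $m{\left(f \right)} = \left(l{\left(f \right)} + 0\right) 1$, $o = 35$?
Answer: $-4883$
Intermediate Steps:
$m{\left(f \right)} = - 2 f$ ($m{\left(f \right)} = \left(- 2 f + 0\right) 1 = - 2 f 1 = - 2 f$)
$o \left(-139\right) + m{\left(3^{2} \right)} = 35 \left(-139\right) - 2 \cdot 3^{2} = -4865 - 18 = -4883$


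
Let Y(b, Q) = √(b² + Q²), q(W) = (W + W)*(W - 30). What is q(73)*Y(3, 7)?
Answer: 6278*√58 ≈ 47812.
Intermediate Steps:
q(W) = 2*W*(-30 + W) (q(W) = (2*W)*(-30 + W) = 2*W*(-30 + W))
Y(b, Q) = √(Q² + b²)
q(73)*Y(3, 7) = (2*73*(-30 + 73))*√(7² + 3²) = (2*73*43)*√(49 + 9) = 6278*√58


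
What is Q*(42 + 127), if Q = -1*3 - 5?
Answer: -1352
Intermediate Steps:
Q = -8 (Q = -3 - 5 = -8)
Q*(42 + 127) = -8*(42 + 127) = -8*169 = -1352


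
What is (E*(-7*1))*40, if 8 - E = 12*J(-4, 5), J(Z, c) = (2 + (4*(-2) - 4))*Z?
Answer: 132160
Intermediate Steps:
J(Z, c) = -10*Z (J(Z, c) = (2 + (-8 - 4))*Z = (2 - 12)*Z = -10*Z)
E = -472 (E = 8 - 12*(-10*(-4)) = 8 - 12*40 = 8 - 1*480 = 8 - 480 = -472)
(E*(-7*1))*40 = -(-3304)*40 = -472*(-7)*40 = 3304*40 = 132160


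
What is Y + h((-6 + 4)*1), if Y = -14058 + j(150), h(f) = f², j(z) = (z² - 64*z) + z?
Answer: -1004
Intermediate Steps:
j(z) = z² - 63*z
Y = -1008 (Y = -14058 + 150*(-63 + 150) = -14058 + 150*87 = -14058 + 13050 = -1008)
Y + h((-6 + 4)*1) = -1008 + ((-6 + 4)*1)² = -1008 + (-2*1)² = -1008 + (-2)² = -1008 + 4 = -1004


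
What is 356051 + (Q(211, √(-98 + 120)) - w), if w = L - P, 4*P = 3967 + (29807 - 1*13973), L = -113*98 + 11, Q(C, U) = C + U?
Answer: 1489101/4 + √22 ≈ 3.7228e+5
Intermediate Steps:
L = -11063 (L = -11074 + 11 = -11063)
P = 19801/4 (P = (3967 + (29807 - 1*13973))/4 = (3967 + (29807 - 13973))/4 = (3967 + 15834)/4 = (¼)*19801 = 19801/4 ≈ 4950.3)
w = -64053/4 (w = -11063 - 1*19801/4 = -11063 - 19801/4 = -64053/4 ≈ -16013.)
356051 + (Q(211, √(-98 + 120)) - w) = 356051 + ((211 + √(-98 + 120)) - 1*(-64053/4)) = 356051 + ((211 + √22) + 64053/4) = 356051 + (64897/4 + √22) = 1489101/4 + √22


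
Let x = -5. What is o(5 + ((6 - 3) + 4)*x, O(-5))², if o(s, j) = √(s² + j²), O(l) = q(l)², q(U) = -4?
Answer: 1156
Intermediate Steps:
O(l) = 16 (O(l) = (-4)² = 16)
o(s, j) = √(j² + s²)
o(5 + ((6 - 3) + 4)*x, O(-5))² = (√(16² + (5 + ((6 - 3) + 4)*(-5))²))² = (√(256 + (5 + (3 + 4)*(-5))²))² = (√(256 + (5 + 7*(-5))²))² = (√(256 + (5 - 35)²))² = (√(256 + (-30)²))² = (√(256 + 900))² = (√1156)² = 34² = 1156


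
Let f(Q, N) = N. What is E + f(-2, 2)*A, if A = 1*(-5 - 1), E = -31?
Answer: -43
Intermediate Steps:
A = -6 (A = 1*(-6) = -6)
E + f(-2, 2)*A = -31 + 2*(-6) = -31 - 12 = -43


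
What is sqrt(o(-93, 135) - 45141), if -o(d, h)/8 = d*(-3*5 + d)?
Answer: I*sqrt(125493) ≈ 354.25*I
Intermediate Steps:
o(d, h) = -8*d*(-15 + d) (o(d, h) = -8*d*(-3*5 + d) = -8*d*(-15 + d))
sqrt(o(-93, 135) - 45141) = sqrt(8*(-93)*(15 - 1*(-93)) - 45141) = sqrt(8*(-93)*(15 + 93) - 45141) = sqrt(8*(-93)*108 - 45141) = sqrt(-80352 - 45141) = sqrt(-125493) = I*sqrt(125493)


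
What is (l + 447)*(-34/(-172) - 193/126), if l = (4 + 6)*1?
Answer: -1651598/2709 ≈ -609.67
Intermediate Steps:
l = 10 (l = 10*1 = 10)
(l + 447)*(-34/(-172) - 193/126) = (10 + 447)*(-34/(-172) - 193/126) = 457*(-34*(-1/172) - 193*1/126) = 457*(17/86 - 193/126) = 457*(-3614/2709) = -1651598/2709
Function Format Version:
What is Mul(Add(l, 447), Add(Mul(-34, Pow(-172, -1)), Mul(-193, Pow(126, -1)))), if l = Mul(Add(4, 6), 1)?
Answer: Rational(-1651598, 2709) ≈ -609.67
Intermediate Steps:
l = 10 (l = Mul(10, 1) = 10)
Mul(Add(l, 447), Add(Mul(-34, Pow(-172, -1)), Mul(-193, Pow(126, -1)))) = Mul(Add(10, 447), Add(Mul(-34, Pow(-172, -1)), Mul(-193, Pow(126, -1)))) = Mul(457, Add(Mul(-34, Rational(-1, 172)), Mul(-193, Rational(1, 126)))) = Mul(457, Add(Rational(17, 86), Rational(-193, 126))) = Mul(457, Rational(-3614, 2709)) = Rational(-1651598, 2709)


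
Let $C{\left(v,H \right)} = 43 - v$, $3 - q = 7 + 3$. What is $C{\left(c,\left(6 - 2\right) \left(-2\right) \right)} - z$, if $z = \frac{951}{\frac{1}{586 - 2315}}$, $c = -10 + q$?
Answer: $1644339$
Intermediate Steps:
$q = -7$ ($q = 3 - \left(7 + 3\right) = 3 - 10 = -7$)
$c = -17$ ($c = -10 - 7 = -17$)
$z = -1644279$ ($z = \frac{951}{\frac{1}{-1729}} = \frac{951}{- \frac{1}{1729}} = 951 \left(-1729\right) = -1644279$)
$C{\left(c,\left(6 - 2\right) \left(-2\right) \right)} - z = \left(43 - -17\right) - -1644279 = \left(43 + 17\right) + 1644279 = 60 + 1644279 = 1644339$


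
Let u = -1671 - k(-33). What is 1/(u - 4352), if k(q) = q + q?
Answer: -1/5957 ≈ -0.00016787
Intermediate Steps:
k(q) = 2*q
u = -1605 (u = -1671 - 2*(-33) = -1671 - 1*(-66) = -1671 + 66 = -1605)
1/(u - 4352) = 1/(-1605 - 4352) = 1/(-5957) = -1/5957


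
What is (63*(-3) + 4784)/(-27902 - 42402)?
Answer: -4595/70304 ≈ -0.065359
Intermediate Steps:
(63*(-3) + 4784)/(-27902 - 42402) = (-189 + 4784)/(-70304) = 4595*(-1/70304) = -4595/70304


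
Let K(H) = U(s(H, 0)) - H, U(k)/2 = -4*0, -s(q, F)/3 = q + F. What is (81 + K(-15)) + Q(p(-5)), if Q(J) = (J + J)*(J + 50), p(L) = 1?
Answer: 198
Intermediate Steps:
s(q, F) = -3*F - 3*q (s(q, F) = -3*(q + F) = -3*(F + q) = -3*F - 3*q)
U(k) = 0 (U(k) = 2*(-4*0) = 2*0 = 0)
Q(J) = 2*J*(50 + J) (Q(J) = (2*J)*(50 + J) = 2*J*(50 + J))
K(H) = -H (K(H) = 0 - H = -H)
(81 + K(-15)) + Q(p(-5)) = (81 - 1*(-15)) + 2*1*(50 + 1) = (81 + 15) + 2*1*51 = 96 + 102 = 198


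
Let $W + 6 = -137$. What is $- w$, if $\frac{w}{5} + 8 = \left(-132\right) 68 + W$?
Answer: $45635$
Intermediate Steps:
$W = -143$ ($W = -6 - 137 = -143$)
$w = -45635$ ($w = -40 + 5 \left(\left(-132\right) 68 - 143\right) = -40 + 5 \left(-8976 - 143\right) = -40 + 5 \left(-9119\right) = -40 - 45595 = -45635$)
$- w = \left(-1\right) \left(-45635\right) = 45635$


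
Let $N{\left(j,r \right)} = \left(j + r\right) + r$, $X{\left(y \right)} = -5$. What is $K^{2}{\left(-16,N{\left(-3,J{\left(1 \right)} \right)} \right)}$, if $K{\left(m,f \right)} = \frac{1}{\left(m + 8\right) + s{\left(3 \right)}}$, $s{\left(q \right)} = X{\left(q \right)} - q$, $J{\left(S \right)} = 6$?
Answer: $\frac{1}{256} \approx 0.0039063$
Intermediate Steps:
$s{\left(q \right)} = -5 - q$
$N{\left(j,r \right)} = j + 2 r$
$K{\left(m,f \right)} = \frac{1}{m}$ ($K{\left(m,f \right)} = \frac{1}{\left(m + 8\right) - 8} = \frac{1}{\left(8 + m\right) - 8} = \frac{1}{m}$)
$K^{2}{\left(-16,N{\left(-3,J{\left(1 \right)} \right)} \right)} = \left(\frac{1}{-16}\right)^{2} = \left(- \frac{1}{16}\right)^{2} = \frac{1}{256}$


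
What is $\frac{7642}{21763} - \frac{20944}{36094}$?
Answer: $- \frac{89986962}{392756861} \approx -0.22912$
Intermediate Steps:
$\frac{7642}{21763} - \frac{20944}{36094} = 7642 \cdot \frac{1}{21763} - \frac{10472}{18047} = \frac{7642}{21763} - \frac{10472}{18047} = - \frac{89986962}{392756861}$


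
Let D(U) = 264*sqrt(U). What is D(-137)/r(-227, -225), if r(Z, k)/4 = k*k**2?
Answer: -22*I*sqrt(137)/3796875 ≈ -6.782e-5*I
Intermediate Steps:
r(Z, k) = 4*k**3 (r(Z, k) = 4*(k*k**2) = 4*k**3)
D(-137)/r(-227, -225) = (264*sqrt(-137))/((4*(-225)**3)) = (264*(I*sqrt(137)))/((4*(-11390625))) = (264*I*sqrt(137))/(-45562500) = (264*I*sqrt(137))*(-1/45562500) = -22*I*sqrt(137)/3796875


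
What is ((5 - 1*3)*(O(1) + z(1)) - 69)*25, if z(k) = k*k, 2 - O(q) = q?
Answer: -1625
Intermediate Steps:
O(q) = 2 - q
z(k) = k²
((5 - 1*3)*(O(1) + z(1)) - 69)*25 = ((5 - 1*3)*((2 - 1*1) + 1²) - 69)*25 = ((5 - 3)*((2 - 1) + 1) - 69)*25 = (2*(1 + 1) - 69)*25 = (2*2 - 69)*25 = (4 - 69)*25 = -65*25 = -1625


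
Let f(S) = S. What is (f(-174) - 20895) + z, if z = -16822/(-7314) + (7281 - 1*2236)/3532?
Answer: -272090086939/12916524 ≈ -21065.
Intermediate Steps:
z = 48157217/12916524 (z = -16822*(-1/7314) + (7281 - 2236)*(1/3532) = 8411/3657 + 5045*(1/3532) = 8411/3657 + 5045/3532 = 48157217/12916524 ≈ 3.7283)
(f(-174) - 20895) + z = (-174 - 20895) + 48157217/12916524 = -21069 + 48157217/12916524 = -272090086939/12916524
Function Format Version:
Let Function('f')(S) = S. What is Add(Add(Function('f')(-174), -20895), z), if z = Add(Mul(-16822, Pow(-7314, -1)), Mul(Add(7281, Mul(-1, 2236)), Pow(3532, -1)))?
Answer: Rational(-272090086939, 12916524) ≈ -21065.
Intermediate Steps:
z = Rational(48157217, 12916524) (z = Add(Mul(-16822, Rational(-1, 7314)), Mul(Add(7281, -2236), Rational(1, 3532))) = Add(Rational(8411, 3657), Mul(5045, Rational(1, 3532))) = Add(Rational(8411, 3657), Rational(5045, 3532)) = Rational(48157217, 12916524) ≈ 3.7283)
Add(Add(Function('f')(-174), -20895), z) = Add(Add(-174, -20895), Rational(48157217, 12916524)) = Add(-21069, Rational(48157217, 12916524)) = Rational(-272090086939, 12916524)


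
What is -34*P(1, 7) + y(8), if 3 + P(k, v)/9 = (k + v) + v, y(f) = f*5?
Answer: -3632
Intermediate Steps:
y(f) = 5*f
P(k, v) = -27 + 9*k + 18*v (P(k, v) = -27 + 9*((k + v) + v) = -27 + 9*(k + 2*v) = -27 + (9*k + 18*v) = -27 + 9*k + 18*v)
-34*P(1, 7) + y(8) = -34*(-27 + 9*1 + 18*7) + 5*8 = -34*(-27 + 9 + 126) + 40 = -34*108 + 40 = -3672 + 40 = -3632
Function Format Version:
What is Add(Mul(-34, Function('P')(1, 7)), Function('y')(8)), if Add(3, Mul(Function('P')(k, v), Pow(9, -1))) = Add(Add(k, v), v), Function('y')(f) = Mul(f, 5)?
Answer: -3632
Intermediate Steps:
Function('y')(f) = Mul(5, f)
Function('P')(k, v) = Add(-27, Mul(9, k), Mul(18, v)) (Function('P')(k, v) = Add(-27, Mul(9, Add(Add(k, v), v))) = Add(-27, Mul(9, Add(k, Mul(2, v)))) = Add(-27, Add(Mul(9, k), Mul(18, v))) = Add(-27, Mul(9, k), Mul(18, v)))
Add(Mul(-34, Function('P')(1, 7)), Function('y')(8)) = Add(Mul(-34, Add(-27, Mul(9, 1), Mul(18, 7))), Mul(5, 8)) = Add(Mul(-34, Add(-27, 9, 126)), 40) = Add(Mul(-34, 108), 40) = Add(-3672, 40) = -3632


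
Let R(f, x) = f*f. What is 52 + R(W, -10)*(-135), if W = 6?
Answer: -4808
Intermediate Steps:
R(f, x) = f**2
52 + R(W, -10)*(-135) = 52 + 6**2*(-135) = 52 + 36*(-135) = 52 - 4860 = -4808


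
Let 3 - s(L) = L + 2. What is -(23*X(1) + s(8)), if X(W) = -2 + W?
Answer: 30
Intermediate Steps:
s(L) = 1 - L (s(L) = 3 - (L + 2) = 3 - (2 + L) = 3 + (-2 - L) = 1 - L)
-(23*X(1) + s(8)) = -(23*(-2 + 1) + (1 - 1*8)) = -(23*(-1) + (1 - 8)) = -(-23 - 7) = -1*(-30) = 30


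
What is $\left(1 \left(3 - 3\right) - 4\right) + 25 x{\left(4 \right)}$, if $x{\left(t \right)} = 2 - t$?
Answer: $-54$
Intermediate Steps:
$\left(1 \left(3 - 3\right) - 4\right) + 25 x{\left(4 \right)} = \left(1 \left(3 - 3\right) - 4\right) + 25 \left(2 - 4\right) = \left(1 \cdot 0 - 4\right) + 25 \left(-2\right) = \left(0 - 4\right) - 50 = -4 - 50 = -54$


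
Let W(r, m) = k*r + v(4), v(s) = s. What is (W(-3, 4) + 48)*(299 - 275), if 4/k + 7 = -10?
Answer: 21504/17 ≈ 1264.9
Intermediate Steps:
k = -4/17 (k = 4/(-7 - 10) = 4/(-17) = 4*(-1/17) = -4/17 ≈ -0.23529)
W(r, m) = 4 - 4*r/17 (W(r, m) = -4*r/17 + 4 = 4 - 4*r/17)
(W(-3, 4) + 48)*(299 - 275) = ((4 - 4/17*(-3)) + 48)*(299 - 275) = ((4 + 12/17) + 48)*24 = (80/17 + 48)*24 = (896/17)*24 = 21504/17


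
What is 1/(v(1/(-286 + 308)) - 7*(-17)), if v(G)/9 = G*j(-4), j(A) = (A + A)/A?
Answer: 11/1318 ≈ 0.0083460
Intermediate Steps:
j(A) = 2 (j(A) = (2*A)/A = 2)
v(G) = 18*G (v(G) = 9*(G*2) = 9*(2*G) = 18*G)
1/(v(1/(-286 + 308)) - 7*(-17)) = 1/(18/(-286 + 308) - 7*(-17)) = 1/(18/22 + 119) = 1/(18*(1/22) + 119) = 1/(9/11 + 119) = 1/(1318/11) = 11/1318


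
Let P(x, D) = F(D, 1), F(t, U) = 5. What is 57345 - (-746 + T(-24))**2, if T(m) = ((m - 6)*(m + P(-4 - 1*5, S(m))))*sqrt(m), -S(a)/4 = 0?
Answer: 7298429 + 1700880*I*sqrt(6) ≈ 7.2984e+6 + 4.1663e+6*I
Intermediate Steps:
S(a) = 0 (S(a) = -4*0 = 0)
P(x, D) = 5
T(m) = sqrt(m)*(-6 + m)*(5 + m) (T(m) = ((m - 6)*(m + 5))*sqrt(m) = ((-6 + m)*(5 + m))*sqrt(m) = sqrt(m)*(-6 + m)*(5 + m))
57345 - (-746 + T(-24))**2 = 57345 - (-746 + sqrt(-24)*(-30 + (-24)**2 - 1*(-24)))**2 = 57345 - (-746 + (2*I*sqrt(6))*(-30 + 576 + 24))**2 = 57345 - (-746 + (2*I*sqrt(6))*570)**2 = 57345 - (-746 + 1140*I*sqrt(6))**2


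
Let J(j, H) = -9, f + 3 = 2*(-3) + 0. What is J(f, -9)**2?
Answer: 81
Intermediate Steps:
f = -9 (f = -3 + (2*(-3) + 0) = -3 + (-6 + 0) = -3 - 6 = -9)
J(f, -9)**2 = (-9)**2 = 81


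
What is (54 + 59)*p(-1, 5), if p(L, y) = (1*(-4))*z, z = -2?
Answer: 904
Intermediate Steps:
p(L, y) = 8 (p(L, y) = (1*(-4))*(-2) = -4*(-2) = 8)
(54 + 59)*p(-1, 5) = (54 + 59)*8 = 113*8 = 904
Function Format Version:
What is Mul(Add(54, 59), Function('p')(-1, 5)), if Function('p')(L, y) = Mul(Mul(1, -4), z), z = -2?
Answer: 904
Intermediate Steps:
Function('p')(L, y) = 8 (Function('p')(L, y) = Mul(Mul(1, -4), -2) = Mul(-4, -2) = 8)
Mul(Add(54, 59), Function('p')(-1, 5)) = Mul(Add(54, 59), 8) = Mul(113, 8) = 904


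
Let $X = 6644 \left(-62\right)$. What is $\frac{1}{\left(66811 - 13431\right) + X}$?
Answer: $- \frac{1}{358548} \approx -2.789 \cdot 10^{-6}$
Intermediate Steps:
$X = -411928$
$\frac{1}{\left(66811 - 13431\right) + X} = \frac{1}{\left(66811 - 13431\right) - 411928} = \frac{1}{53380 - 411928} = \frac{1}{-358548} = - \frac{1}{358548}$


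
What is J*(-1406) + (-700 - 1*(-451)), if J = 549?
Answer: -772143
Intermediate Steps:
J*(-1406) + (-700 - 1*(-451)) = 549*(-1406) + (-700 - 1*(-451)) = -771894 + (-700 + 451) = -771894 - 249 = -772143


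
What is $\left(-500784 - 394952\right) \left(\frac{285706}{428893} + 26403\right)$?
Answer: $- \frac{10143625808397560}{428893} \approx -2.3651 \cdot 10^{10}$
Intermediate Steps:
$\left(-500784 - 394952\right) \left(\frac{285706}{428893} + 26403\right) = - 895736 \left(285706 \cdot \frac{1}{428893} + 26403\right) = - 895736 \left(\frac{285706}{428893} + 26403\right) = \left(-895736\right) \frac{11324347585}{428893} = - \frac{10143625808397560}{428893}$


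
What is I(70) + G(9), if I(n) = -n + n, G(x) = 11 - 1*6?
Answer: 5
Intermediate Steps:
G(x) = 5 (G(x) = 11 - 6 = 5)
I(n) = 0
I(70) + G(9) = 0 + 5 = 5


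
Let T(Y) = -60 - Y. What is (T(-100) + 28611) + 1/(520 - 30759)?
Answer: 866377588/30239 ≈ 28651.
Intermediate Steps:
(T(-100) + 28611) + 1/(520 - 30759) = ((-60 - 1*(-100)) + 28611) + 1/(520 - 30759) = ((-60 + 100) + 28611) + 1/(-30239) = (40 + 28611) - 1/30239 = 28651 - 1/30239 = 866377588/30239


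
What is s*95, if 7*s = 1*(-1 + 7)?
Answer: 570/7 ≈ 81.429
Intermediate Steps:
s = 6/7 (s = (1*(-1 + 7))/7 = (1*6)/7 = (1/7)*6 = 6/7 ≈ 0.85714)
s*95 = (6/7)*95 = 570/7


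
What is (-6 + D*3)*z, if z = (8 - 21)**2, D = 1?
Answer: -507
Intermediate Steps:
z = 169 (z = (-13)**2 = 169)
(-6 + D*3)*z = (-6 + 1*3)*169 = (-6 + 3)*169 = -3*169 = -507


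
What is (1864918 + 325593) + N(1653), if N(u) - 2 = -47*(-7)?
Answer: 2190842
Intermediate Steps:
N(u) = 331 (N(u) = 2 - 47*(-7) = 2 + 329 = 331)
(1864918 + 325593) + N(1653) = (1864918 + 325593) + 331 = 2190511 + 331 = 2190842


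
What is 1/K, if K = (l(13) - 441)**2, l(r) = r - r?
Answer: 1/194481 ≈ 5.1419e-6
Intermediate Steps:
l(r) = 0
K = 194481 (K = (0 - 441)**2 = (-441)**2 = 194481)
1/K = 1/194481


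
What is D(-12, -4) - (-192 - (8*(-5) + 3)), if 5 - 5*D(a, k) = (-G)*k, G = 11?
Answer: 736/5 ≈ 147.20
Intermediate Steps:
D(a, k) = 1 + 11*k/5 (D(a, k) = 1 - (-1*11)*k/5 = 1 - (-11)*k/5 = 1 + 11*k/5)
D(-12, -4) - (-192 - (8*(-5) + 3)) = (1 + (11/5)*(-4)) - (-192 - (8*(-5) + 3)) = (1 - 44/5) - (-192 - (-40 + 3)) = -39/5 - (-192 - 1*(-37)) = -39/5 - (-192 + 37) = -39/5 - 1*(-155) = -39/5 + 155 = 736/5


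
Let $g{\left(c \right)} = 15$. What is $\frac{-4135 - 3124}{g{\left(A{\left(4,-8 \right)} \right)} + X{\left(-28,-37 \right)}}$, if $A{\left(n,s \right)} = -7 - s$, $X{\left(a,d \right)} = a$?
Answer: $\frac{7259}{13} \approx 558.38$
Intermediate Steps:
$\frac{-4135 - 3124}{g{\left(A{\left(4,-8 \right)} \right)} + X{\left(-28,-37 \right)}} = \frac{-4135 - 3124}{15 - 28} = - \frac{7259}{-13} = \left(-7259\right) \left(- \frac{1}{13}\right) = \frac{7259}{13}$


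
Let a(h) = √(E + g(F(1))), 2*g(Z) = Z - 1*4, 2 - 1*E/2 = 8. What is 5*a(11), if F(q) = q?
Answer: 15*I*√6/2 ≈ 18.371*I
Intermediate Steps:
E = -12 (E = 4 - 2*8 = 4 - 16 = -12)
g(Z) = -2 + Z/2 (g(Z) = (Z - 1*4)/2 = (Z - 4)/2 = (-4 + Z)/2 = -2 + Z/2)
a(h) = 3*I*√6/2 (a(h) = √(-12 + (-2 + (½)*1)) = √(-12 + (-2 + ½)) = √(-12 - 3/2) = √(-27/2) = 3*I*√6/2)
5*a(11) = 5*(3*I*√6/2) = 15*I*√6/2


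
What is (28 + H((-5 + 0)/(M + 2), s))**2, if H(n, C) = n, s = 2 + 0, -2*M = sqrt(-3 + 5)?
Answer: 31026/49 - 1760*sqrt(2)/49 ≈ 582.39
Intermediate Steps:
M = -sqrt(2)/2 (M = -sqrt(-3 + 5)/2 = -sqrt(2)/2 ≈ -0.70711)
s = 2
(28 + H((-5 + 0)/(M + 2), s))**2 = (28 + (-5 + 0)/(-sqrt(2)/2 + 2))**2 = (28 - 5/(2 - sqrt(2)/2))**2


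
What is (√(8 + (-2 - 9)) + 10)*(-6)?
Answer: -60 - 6*I*√3 ≈ -60.0 - 10.392*I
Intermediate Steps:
(√(8 + (-2 - 9)) + 10)*(-6) = (√(8 - 11) + 10)*(-6) = (√(-3) + 10)*(-6) = (I*√3 + 10)*(-6) = (10 + I*√3)*(-6) = -60 - 6*I*√3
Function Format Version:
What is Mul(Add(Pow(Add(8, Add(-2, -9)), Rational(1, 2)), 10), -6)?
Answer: Add(-60, Mul(-6, I, Pow(3, Rational(1, 2)))) ≈ Add(-60.000, Mul(-10.392, I))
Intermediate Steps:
Mul(Add(Pow(Add(8, Add(-2, -9)), Rational(1, 2)), 10), -6) = Mul(Add(Pow(Add(8, -11), Rational(1, 2)), 10), -6) = Mul(Add(Pow(-3, Rational(1, 2)), 10), -6) = Mul(Add(Mul(I, Pow(3, Rational(1, 2))), 10), -6) = Mul(Add(10, Mul(I, Pow(3, Rational(1, 2)))), -6) = Add(-60, Mul(-6, I, Pow(3, Rational(1, 2))))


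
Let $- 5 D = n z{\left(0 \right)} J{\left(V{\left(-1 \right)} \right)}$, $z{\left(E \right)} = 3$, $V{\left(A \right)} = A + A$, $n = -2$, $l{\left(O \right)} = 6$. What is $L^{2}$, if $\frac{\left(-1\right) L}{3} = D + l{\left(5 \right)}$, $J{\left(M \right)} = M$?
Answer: $\frac{2916}{25} \approx 116.64$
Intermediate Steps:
$V{\left(A \right)} = 2 A$
$D = - \frac{12}{5}$ ($D = - \frac{\left(-2\right) 3 \cdot 2 \left(-1\right)}{5} = - \frac{\left(-6\right) \left(-2\right)}{5} = \left(- \frac{1}{5}\right) 12 = - \frac{12}{5} \approx -2.4$)
$L = - \frac{54}{5}$ ($L = - 3 \left(- \frac{12}{5} + 6\right) = \left(-3\right) \frac{18}{5} = - \frac{54}{5} \approx -10.8$)
$L^{2} = \left(- \frac{54}{5}\right)^{2} = \frac{2916}{25}$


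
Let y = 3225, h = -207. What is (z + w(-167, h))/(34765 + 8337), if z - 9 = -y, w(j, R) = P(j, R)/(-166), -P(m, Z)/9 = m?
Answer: -535359/7154932 ≈ -0.074824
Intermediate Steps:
P(m, Z) = -9*m
w(j, R) = 9*j/166 (w(j, R) = -9*j/(-166) = -9*j*(-1/166) = 9*j/166)
z = -3216 (z = 9 - 1*3225 = 9 - 3225 = -3216)
(z + w(-167, h))/(34765 + 8337) = (-3216 + (9/166)*(-167))/(34765 + 8337) = (-3216 - 1503/166)/43102 = -535359/166*1/43102 = -535359/7154932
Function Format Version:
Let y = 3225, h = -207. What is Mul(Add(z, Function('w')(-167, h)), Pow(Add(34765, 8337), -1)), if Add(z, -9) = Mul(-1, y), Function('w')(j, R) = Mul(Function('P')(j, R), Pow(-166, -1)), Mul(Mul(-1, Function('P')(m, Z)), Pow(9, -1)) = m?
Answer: Rational(-535359, 7154932) ≈ -0.074824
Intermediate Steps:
Function('P')(m, Z) = Mul(-9, m)
Function('w')(j, R) = Mul(Rational(9, 166), j) (Function('w')(j, R) = Mul(Mul(-9, j), Pow(-166, -1)) = Mul(Mul(-9, j), Rational(-1, 166)) = Mul(Rational(9, 166), j))
z = -3216 (z = Add(9, Mul(-1, 3225)) = Add(9, -3225) = -3216)
Mul(Add(z, Function('w')(-167, h)), Pow(Add(34765, 8337), -1)) = Mul(Add(-3216, Mul(Rational(9, 166), -167)), Pow(Add(34765, 8337), -1)) = Mul(Add(-3216, Rational(-1503, 166)), Pow(43102, -1)) = Mul(Rational(-535359, 166), Rational(1, 43102)) = Rational(-535359, 7154932)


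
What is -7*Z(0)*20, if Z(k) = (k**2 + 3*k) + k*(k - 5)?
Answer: 0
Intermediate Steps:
Z(k) = k**2 + 3*k + k*(-5 + k) (Z(k) = (k**2 + 3*k) + k*(-5 + k) = k**2 + 3*k + k*(-5 + k))
-7*Z(0)*20 = -14*0*(-1 + 0)*20 = -14*0*(-1)*20 = -7*0*20 = 0*20 = 0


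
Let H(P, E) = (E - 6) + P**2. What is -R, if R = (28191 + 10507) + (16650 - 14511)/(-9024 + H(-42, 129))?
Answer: -92061829/2379 ≈ -38698.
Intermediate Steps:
H(P, E) = -6 + E + P**2 (H(P, E) = (-6 + E) + P**2 = -6 + E + P**2)
R = 92061829/2379 (R = (28191 + 10507) + (16650 - 14511)/(-9024 + (-6 + 129 + (-42)**2)) = 38698 + 2139/(-9024 + (-6 + 129 + 1764)) = 38698 + 2139/(-9024 + 1887) = 38698 + 2139/(-7137) = 38698 + 2139*(-1/7137) = 38698 - 713/2379 = 92061829/2379 ≈ 38698.)
-R = -1*92061829/2379 = -92061829/2379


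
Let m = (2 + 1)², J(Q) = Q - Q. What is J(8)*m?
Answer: 0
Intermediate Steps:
J(Q) = 0
m = 9 (m = 3² = 9)
J(8)*m = 0*9 = 0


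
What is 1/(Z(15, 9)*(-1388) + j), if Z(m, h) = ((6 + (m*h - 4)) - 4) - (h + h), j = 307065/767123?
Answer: -767123/122447866195 ≈ -6.2649e-6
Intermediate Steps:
j = 307065/767123 (j = 307065*(1/767123) = 307065/767123 ≈ 0.40028)
Z(m, h) = -2 - 2*h + h*m (Z(m, h) = ((6 + (h*m - 4)) - 4) - 2*h = ((6 + (-4 + h*m)) - 4) - 2*h = ((2 + h*m) - 4) - 2*h = (-2 + h*m) - 2*h = -2 - 2*h + h*m)
1/(Z(15, 9)*(-1388) + j) = 1/((-2 - 2*9 + 9*15)*(-1388) + 307065/767123) = 1/((-2 - 18 + 135)*(-1388) + 307065/767123) = 1/(115*(-1388) + 307065/767123) = 1/(-159620 + 307065/767123) = 1/(-122447866195/767123) = -767123/122447866195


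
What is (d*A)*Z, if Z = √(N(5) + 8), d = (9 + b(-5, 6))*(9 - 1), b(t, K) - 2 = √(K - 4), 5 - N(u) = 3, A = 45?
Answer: 360*√10*(11 + √2) ≈ 14133.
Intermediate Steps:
N(u) = 2 (N(u) = 5 - 1*3 = 5 - 3 = 2)
b(t, K) = 2 + √(-4 + K) (b(t, K) = 2 + √(K - 4) = 2 + √(-4 + K))
d = 88 + 8*√2 (d = (9 + (2 + √(-4 + 6)))*(9 - 1) = (9 + (2 + √2))*8 = (11 + √2)*8 = 88 + 8*√2 ≈ 99.314)
Z = √10 (Z = √(2 + 8) = √10 ≈ 3.1623)
(d*A)*Z = ((88 + 8*√2)*45)*√10 = (3960 + 360*√2)*√10 = √10*(3960 + 360*√2)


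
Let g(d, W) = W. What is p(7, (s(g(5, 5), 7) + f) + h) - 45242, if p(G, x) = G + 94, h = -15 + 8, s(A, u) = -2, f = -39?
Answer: -45141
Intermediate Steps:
h = -7
p(G, x) = 94 + G
p(7, (s(g(5, 5), 7) + f) + h) - 45242 = (94 + 7) - 45242 = 101 - 45242 = -45141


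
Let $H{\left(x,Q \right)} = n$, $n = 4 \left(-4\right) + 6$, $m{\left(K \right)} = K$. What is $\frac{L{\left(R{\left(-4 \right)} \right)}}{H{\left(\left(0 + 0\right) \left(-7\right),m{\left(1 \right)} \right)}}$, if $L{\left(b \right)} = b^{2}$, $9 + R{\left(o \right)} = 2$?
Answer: $- \frac{49}{10} \approx -4.9$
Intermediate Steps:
$R{\left(o \right)} = -7$ ($R{\left(o \right)} = -9 + 2 = -7$)
$n = -10$ ($n = -16 + 6 = -10$)
$H{\left(x,Q \right)} = -10$
$\frac{L{\left(R{\left(-4 \right)} \right)}}{H{\left(\left(0 + 0\right) \left(-7\right),m{\left(1 \right)} \right)}} = \frac{\left(-7\right)^{2}}{-10} = 49 \left(- \frac{1}{10}\right) = - \frac{49}{10}$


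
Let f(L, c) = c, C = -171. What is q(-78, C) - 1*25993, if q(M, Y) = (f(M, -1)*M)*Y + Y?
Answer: -39502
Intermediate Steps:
q(M, Y) = Y - M*Y (q(M, Y) = (-M)*Y + Y = -M*Y + Y = Y - M*Y)
q(-78, C) - 1*25993 = -171*(1 - 1*(-78)) - 1*25993 = -171*(1 + 78) - 25993 = -171*79 - 25993 = -13509 - 25993 = -39502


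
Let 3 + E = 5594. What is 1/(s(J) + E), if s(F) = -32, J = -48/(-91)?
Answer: 1/5559 ≈ 0.00017989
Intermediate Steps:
E = 5591 (E = -3 + 5594 = 5591)
J = 48/91 (J = -48*(-1/91) = 48/91 ≈ 0.52747)
1/(s(J) + E) = 1/(-32 + 5591) = 1/5559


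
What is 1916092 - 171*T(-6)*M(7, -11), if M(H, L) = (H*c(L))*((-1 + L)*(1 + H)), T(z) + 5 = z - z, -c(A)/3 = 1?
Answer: 3639772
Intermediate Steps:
c(A) = -3 (c(A) = -3*1 = -3)
T(z) = -5 (T(z) = -5 + (z - z) = -5 + 0 = -5)
M(H, L) = -3*H*(1 + H)*(-1 + L) (M(H, L) = (H*(-3))*((-1 + L)*(1 + H)) = (-3*H)*((1 + H)*(-1 + L)) = -3*H*(1 + H)*(-1 + L))
1916092 - 171*T(-6)*M(7, -11) = 1916092 - 171*(-5)*3*7*(1 + 7 - 1*(-11) - 1*7*(-11)) = 1916092 - (-855)*3*7*(1 + 7 + 11 + 77) = 1916092 - (-855)*3*7*96 = 1916092 - (-855)*2016 = 1916092 - 1*(-1723680) = 1916092 + 1723680 = 3639772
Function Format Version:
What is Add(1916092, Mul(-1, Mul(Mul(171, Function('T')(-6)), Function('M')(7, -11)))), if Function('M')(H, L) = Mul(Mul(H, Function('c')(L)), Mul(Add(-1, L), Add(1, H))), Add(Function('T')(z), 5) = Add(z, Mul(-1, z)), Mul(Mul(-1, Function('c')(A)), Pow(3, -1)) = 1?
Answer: 3639772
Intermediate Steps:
Function('c')(A) = -3 (Function('c')(A) = Mul(-3, 1) = -3)
Function('T')(z) = -5 (Function('T')(z) = Add(-5, Add(z, Mul(-1, z))) = Add(-5, 0) = -5)
Function('M')(H, L) = Mul(-3, H, Add(1, H), Add(-1, L)) (Function('M')(H, L) = Mul(Mul(H, -3), Mul(Add(-1, L), Add(1, H))) = Mul(Mul(-3, H), Mul(Add(1, H), Add(-1, L))) = Mul(-3, H, Add(1, H), Add(-1, L)))
Add(1916092, Mul(-1, Mul(Mul(171, Function('T')(-6)), Function('M')(7, -11)))) = Add(1916092, Mul(-1, Mul(Mul(171, -5), Mul(3, 7, Add(1, 7, Mul(-1, -11), Mul(-1, 7, -11)))))) = Add(1916092, Mul(-1, Mul(-855, Mul(3, 7, Add(1, 7, 11, 77))))) = Add(1916092, Mul(-1, Mul(-855, Mul(3, 7, 96)))) = Add(1916092, Mul(-1, Mul(-855, 2016))) = Add(1916092, Mul(-1, -1723680)) = Add(1916092, 1723680) = 3639772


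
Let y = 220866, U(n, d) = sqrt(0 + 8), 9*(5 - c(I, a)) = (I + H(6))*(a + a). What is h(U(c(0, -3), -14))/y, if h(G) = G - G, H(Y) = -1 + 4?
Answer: 0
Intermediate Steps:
H(Y) = 3
c(I, a) = 5 - 2*a*(3 + I)/9 (c(I, a) = 5 - (I + 3)*(a + a)/9 = 5 - (3 + I)*2*a/9 = 5 - 2*a*(3 + I)/9)
U(n, d) = 2*sqrt(2) (U(n, d) = sqrt(8) = 2*sqrt(2))
h(G) = 0
h(U(c(0, -3), -14))/y = 0/220866 = 0*(1/220866) = 0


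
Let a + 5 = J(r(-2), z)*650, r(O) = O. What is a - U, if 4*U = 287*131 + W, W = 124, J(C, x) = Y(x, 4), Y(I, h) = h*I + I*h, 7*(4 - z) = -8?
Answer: 484613/28 ≈ 17308.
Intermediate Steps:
z = 36/7 (z = 4 - ⅐*(-8) = 4 + 8/7 = 36/7 ≈ 5.1429)
Y(I, h) = 2*I*h (Y(I, h) = I*h + I*h = 2*I*h)
J(C, x) = 8*x (J(C, x) = 2*x*4 = 8*x)
a = 187165/7 (a = -5 + (8*(36/7))*650 = -5 + (288/7)*650 = -5 + 187200/7 = 187165/7 ≈ 26738.)
U = 37721/4 (U = (287*131 + 124)/4 = (37597 + 124)/4 = (¼)*37721 = 37721/4 ≈ 9430.3)
a - U = 187165/7 - 1*37721/4 = 187165/7 - 37721/4 = 484613/28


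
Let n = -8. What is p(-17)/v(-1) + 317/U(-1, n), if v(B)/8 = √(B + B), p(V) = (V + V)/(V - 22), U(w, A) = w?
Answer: -317 - 17*I*√2/312 ≈ -317.0 - 0.077057*I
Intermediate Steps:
p(V) = 2*V/(-22 + V) (p(V) = (2*V)/(-22 + V) = 2*V/(-22 + V))
v(B) = 8*√2*√B (v(B) = 8*√(B + B) = 8*√(2*B) = 8*(√2*√B) = 8*√2*√B)
p(-17)/v(-1) + 317/U(-1, n) = (2*(-17)/(-22 - 17))/((8*√2*√(-1))) + 317/(-1) = (2*(-17)/(-39))/((8*√2*I)) + 317*(-1) = (2*(-17)*(-1/39))/((8*I*√2)) - 317 = 34*(-I*√2/16)/39 - 317 = -17*I*√2/312 - 317 = -317 - 17*I*√2/312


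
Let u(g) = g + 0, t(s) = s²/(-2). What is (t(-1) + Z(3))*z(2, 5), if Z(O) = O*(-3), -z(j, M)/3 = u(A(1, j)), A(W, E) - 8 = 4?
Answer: 342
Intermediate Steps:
t(s) = -s²/2
A(W, E) = 12 (A(W, E) = 8 + 4 = 12)
u(g) = g
z(j, M) = -36 (z(j, M) = -3*12 = -36)
Z(O) = -3*O
(t(-1) + Z(3))*z(2, 5) = (-½*(-1)² - 3*3)*(-36) = (-½*1 - 9)*(-36) = (-½ - 9)*(-36) = -19/2*(-36) = 342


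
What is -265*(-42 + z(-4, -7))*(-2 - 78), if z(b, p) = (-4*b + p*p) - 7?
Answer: 339200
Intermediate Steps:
z(b, p) = -7 + p² - 4*b (z(b, p) = (-4*b + p²) - 7 = (p² - 4*b) - 7 = -7 + p² - 4*b)
-265*(-42 + z(-4, -7))*(-2 - 78) = -265*(-42 + (-7 + (-7)² - 4*(-4)))*(-2 - 78) = -265*(-42 + (-7 + 49 + 16))*(-80) = -265*(-42 + 58)*(-80) = -4240*(-80) = -265*(-1280) = 339200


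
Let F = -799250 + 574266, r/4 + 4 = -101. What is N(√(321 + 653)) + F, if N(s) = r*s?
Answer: -224984 - 420*√974 ≈ -2.3809e+5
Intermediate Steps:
r = -420 (r = -16 + 4*(-101) = -16 - 404 = -420)
N(s) = -420*s
F = -224984
N(√(321 + 653)) + F = -420*√(321 + 653) - 224984 = -420*√974 - 224984 = -224984 - 420*√974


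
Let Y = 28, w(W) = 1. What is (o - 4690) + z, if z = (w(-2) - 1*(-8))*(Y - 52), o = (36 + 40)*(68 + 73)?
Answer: 5810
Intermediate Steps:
o = 10716 (o = 76*141 = 10716)
z = -216 (z = (1 - 1*(-8))*(28 - 52) = (1 + 8)*(-24) = 9*(-24) = -216)
(o - 4690) + z = (10716 - 4690) - 216 = 6026 - 216 = 5810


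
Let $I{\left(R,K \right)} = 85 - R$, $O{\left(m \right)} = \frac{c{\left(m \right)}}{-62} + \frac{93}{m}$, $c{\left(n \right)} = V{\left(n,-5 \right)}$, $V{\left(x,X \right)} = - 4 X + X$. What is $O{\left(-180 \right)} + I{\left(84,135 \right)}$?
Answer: $\frac{449}{1860} \approx 0.2414$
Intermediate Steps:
$V{\left(x,X \right)} = - 3 X$
$c{\left(n \right)} = 15$ ($c{\left(n \right)} = \left(-3\right) \left(-5\right) = 15$)
$O{\left(m \right)} = - \frac{15}{62} + \frac{93}{m}$ ($O{\left(m \right)} = \frac{15}{-62} + \frac{93}{m} = 15 \left(- \frac{1}{62}\right) + \frac{93}{m} = - \frac{15}{62} + \frac{93}{m}$)
$O{\left(-180 \right)} + I{\left(84,135 \right)} = \left(- \frac{15}{62} + \frac{93}{-180}\right) + \left(85 - 84\right) = \left(- \frac{15}{62} + 93 \left(- \frac{1}{180}\right)\right) + \left(85 - 84\right) = \left(- \frac{15}{62} - \frac{31}{60}\right) + 1 = - \frac{1411}{1860} + 1 = \frac{449}{1860}$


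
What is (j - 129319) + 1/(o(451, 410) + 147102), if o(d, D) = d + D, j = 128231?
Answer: -160983743/147963 ≈ -1088.0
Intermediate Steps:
o(d, D) = D + d
(j - 129319) + 1/(o(451, 410) + 147102) = (128231 - 129319) + 1/((410 + 451) + 147102) = -1088 + 1/(861 + 147102) = -1088 + 1/147963 = -160983743/147963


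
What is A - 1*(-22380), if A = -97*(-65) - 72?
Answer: 28613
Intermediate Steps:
A = 6233 (A = 6305 - 72 = 6233)
A - 1*(-22380) = 6233 - 1*(-22380) = 6233 + 22380 = 28613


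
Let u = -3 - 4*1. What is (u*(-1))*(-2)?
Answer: -14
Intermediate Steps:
u = -7 (u = -3 - 4 = -7)
(u*(-1))*(-2) = -7*(-1)*(-2) = 7*(-2) = -14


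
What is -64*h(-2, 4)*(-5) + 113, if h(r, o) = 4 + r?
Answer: 753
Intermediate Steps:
-64*h(-2, 4)*(-5) + 113 = -64*(4 - 2)*(-5) + 113 = -128*(-5) + 113 = -64*(-10) + 113 = 640 + 113 = 753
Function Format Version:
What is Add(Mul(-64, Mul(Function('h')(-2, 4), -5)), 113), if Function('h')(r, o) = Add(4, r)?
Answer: 753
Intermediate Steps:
Add(Mul(-64, Mul(Function('h')(-2, 4), -5)), 113) = Add(Mul(-64, Mul(Add(4, -2), -5)), 113) = Add(Mul(-64, Mul(2, -5)), 113) = Add(Mul(-64, -10), 113) = Add(640, 113) = 753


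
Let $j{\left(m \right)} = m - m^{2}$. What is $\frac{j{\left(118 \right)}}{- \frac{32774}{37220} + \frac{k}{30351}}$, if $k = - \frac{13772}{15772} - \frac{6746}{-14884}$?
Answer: $\frac{19068759599101464330}{1216226549084041} \approx 15679.0$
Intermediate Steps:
$k = - \frac{12323067}{29343806}$ ($k = \left(-13772\right) \frac{1}{15772} - - \frac{3373}{7442} = - \frac{3443}{3943} + \frac{3373}{7442} = - \frac{12323067}{29343806} \approx -0.41995$)
$\frac{j{\left(118 \right)}}{- \frac{32774}{37220} + \frac{k}{30351}} = \frac{118 \left(1 - 118\right)}{- \frac{32774}{37220} - \frac{12323067}{29343806 \cdot 30351}} = \frac{118 \left(1 - 118\right)}{\left(-32774\right) \frac{1}{37220} - \frac{4107689}{296871285302}} = \frac{118 \left(-117\right)}{- \frac{16387}{18610} - \frac{4107689}{296871285302}} = - \frac{13806}{- \frac{1216226549084041}{1381193654867555}} = \left(-13806\right) \left(- \frac{1381193654867555}{1216226549084041}\right) = \frac{19068759599101464330}{1216226549084041}$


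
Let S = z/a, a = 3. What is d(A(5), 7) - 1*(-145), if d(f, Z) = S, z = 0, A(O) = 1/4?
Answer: 145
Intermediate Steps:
A(O) = ¼
S = 0 (S = 0/3 = 0*(⅓) = 0)
d(f, Z) = 0
d(A(5), 7) - 1*(-145) = 0 - 1*(-145) = 0 + 145 = 145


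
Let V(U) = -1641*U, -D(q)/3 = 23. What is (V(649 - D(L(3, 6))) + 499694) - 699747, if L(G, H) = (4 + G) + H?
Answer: -1378291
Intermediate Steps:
L(G, H) = 4 + G + H
D(q) = -69 (D(q) = -3*23 = -69)
(V(649 - D(L(3, 6))) + 499694) - 699747 = (-1641*(649 - 1*(-69)) + 499694) - 699747 = (-1641*(649 + 69) + 499694) - 699747 = (-1641*718 + 499694) - 699747 = (-1178238 + 499694) - 699747 = -678544 - 699747 = -1378291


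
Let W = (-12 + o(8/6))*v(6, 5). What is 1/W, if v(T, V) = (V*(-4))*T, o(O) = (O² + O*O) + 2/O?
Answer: 3/2500 ≈ 0.0012000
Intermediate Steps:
o(O) = 2/O + 2*O² (o(O) = (O² + O²) + 2/O = 2*O² + 2/O = 2/O + 2*O²)
v(T, V) = -4*T*V (v(T, V) = (-4*V)*T = -4*T*V)
W = 2500/3 (W = (-12 + 2*(1 + (8/6)³)/((8/6)))*(-4*6*5) = (-12 + 2*(1 + (8*(⅙))³)/((8*(⅙))))*(-120) = (-12 + 2*(1 + (4/3)³)/(4/3))*(-120) = (-12 + 2*(¾)*(1 + 64/27))*(-120) = (-12 + 2*(¾)*(91/27))*(-120) = (-12 + 91/18)*(-120) = -125/18*(-120) = 2500/3 ≈ 833.33)
1/W = 1/(2500/3) = 3/2500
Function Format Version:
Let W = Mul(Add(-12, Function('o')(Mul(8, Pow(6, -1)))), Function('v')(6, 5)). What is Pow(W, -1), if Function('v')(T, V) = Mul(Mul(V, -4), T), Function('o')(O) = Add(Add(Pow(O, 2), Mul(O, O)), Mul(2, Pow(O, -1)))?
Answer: Rational(3, 2500) ≈ 0.0012000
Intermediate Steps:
Function('o')(O) = Add(Mul(2, Pow(O, -1)), Mul(2, Pow(O, 2))) (Function('o')(O) = Add(Add(Pow(O, 2), Pow(O, 2)), Mul(2, Pow(O, -1))) = Add(Mul(2, Pow(O, 2)), Mul(2, Pow(O, -1))) = Add(Mul(2, Pow(O, -1)), Mul(2, Pow(O, 2))))
Function('v')(T, V) = Mul(-4, T, V) (Function('v')(T, V) = Mul(Mul(-4, V), T) = Mul(-4, T, V))
W = Rational(2500, 3) (W = Mul(Add(-12, Mul(2, Pow(Mul(8, Pow(6, -1)), -1), Add(1, Pow(Mul(8, Pow(6, -1)), 3)))), Mul(-4, 6, 5)) = Mul(Add(-12, Mul(2, Pow(Mul(8, Rational(1, 6)), -1), Add(1, Pow(Mul(8, Rational(1, 6)), 3)))), -120) = Mul(Add(-12, Mul(2, Pow(Rational(4, 3), -1), Add(1, Pow(Rational(4, 3), 3)))), -120) = Mul(Add(-12, Mul(2, Rational(3, 4), Add(1, Rational(64, 27)))), -120) = Mul(Add(-12, Mul(2, Rational(3, 4), Rational(91, 27))), -120) = Mul(Add(-12, Rational(91, 18)), -120) = Mul(Rational(-125, 18), -120) = Rational(2500, 3) ≈ 833.33)
Pow(W, -1) = Pow(Rational(2500, 3), -1) = Rational(3, 2500)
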